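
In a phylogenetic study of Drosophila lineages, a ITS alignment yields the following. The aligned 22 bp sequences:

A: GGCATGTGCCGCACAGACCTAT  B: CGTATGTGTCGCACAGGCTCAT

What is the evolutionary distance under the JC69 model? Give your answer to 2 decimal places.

The sequences differ at 6 of 22 sites (1, 3, 9, 17, 19, 20), so p = 6/22 ≈ 0.272727.
d = −(3/4) ln(1 − 4p/3) = −0.75 ln(1 − 0.363636) = −0.75 ln(0.636364)
  = −0.75 × (-0.451985) = 0.338989 substitutions/site.

0.34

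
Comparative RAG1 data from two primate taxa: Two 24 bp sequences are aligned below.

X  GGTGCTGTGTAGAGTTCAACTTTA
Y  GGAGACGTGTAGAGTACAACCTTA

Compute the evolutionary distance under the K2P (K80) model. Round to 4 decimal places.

Of 24 sites, 2 differences are transitions and 3 are transversions, so P = 2/24 ≈ 0.083333 and Q = 3/24 = 0.125.
Under the Kimura two-parameter model, d = −½ ln(1 − 2P − Q) − ¼ ln(1 − 2Q).
1 − 2P − Q = 0.708334, giving −½ ln(0.708334) = 0.172420.
1 − 2Q = 0.75, giving −¼ ln(0.75) = 0.071921.
d = 0.172420 + 0.071921 = 0.244341.

0.2443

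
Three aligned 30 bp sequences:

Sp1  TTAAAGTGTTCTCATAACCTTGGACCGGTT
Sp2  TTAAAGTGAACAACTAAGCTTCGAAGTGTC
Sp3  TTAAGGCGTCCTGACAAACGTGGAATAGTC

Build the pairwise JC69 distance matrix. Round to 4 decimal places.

d(Sp1,Sp2) = 0.5034, d(Sp1,Sp3) = 0.5034, d(Sp2,Sp3) = 0.6467

Sp1–Sp2: 11/30 sites differ → p ≈ 0.366667, d = −0.75 ln(1 − 0.488889) = 0.503376 ≈ 0.5034.
Sp1–Sp3: 11/30 sites differ → p ≈ 0.366667, d = −0.75 ln(1 − 0.488889) = 0.503376 ≈ 0.5034.
Sp2–Sp3: 13/30 sites differ → p ≈ 0.433333, d = −0.75 ln(1 − 0.577777) = 0.646666 ≈ 0.6467.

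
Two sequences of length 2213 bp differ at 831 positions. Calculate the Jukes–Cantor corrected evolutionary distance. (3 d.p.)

0.521

p = 831/2213 ≈ 0.375508.
d = −(3/4) ln(1 − 4p/3) = −0.75 ln(1 − 0.500677) = −0.75 ln(0.499323)
  = −0.75 × (-0.694502) = 0.520877 substitutions/site.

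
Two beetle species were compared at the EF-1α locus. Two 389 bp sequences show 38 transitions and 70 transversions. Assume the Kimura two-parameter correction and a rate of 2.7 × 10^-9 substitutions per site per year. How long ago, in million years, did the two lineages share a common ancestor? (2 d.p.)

P = 38/389 ≈ 0.097686 and Q = 70/389 ≈ 0.179949.
Under the Kimura two-parameter model, d = −½ ln(1 − 2P − Q) − ¼ ln(1 − 2Q).
1 − 2P − Q = 0.624679, giving −½ ln(0.624679) = 0.235259.
1 − 2Q = 0.640102, giving −¼ ln(0.640102) = 0.111532.
d = 0.235259 + 0.111532 = 0.346791.
Under a molecular clock d = 2μt, so t = d/(2μ) = 0.346791 / (2 × 2.7 × 10^-9) = 64.22 million years.

64.22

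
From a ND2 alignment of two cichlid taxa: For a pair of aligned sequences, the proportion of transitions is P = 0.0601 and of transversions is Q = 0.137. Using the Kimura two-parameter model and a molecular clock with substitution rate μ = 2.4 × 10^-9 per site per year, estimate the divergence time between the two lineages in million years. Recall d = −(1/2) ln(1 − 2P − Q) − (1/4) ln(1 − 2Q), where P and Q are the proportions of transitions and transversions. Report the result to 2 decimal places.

Under the Kimura two-parameter model, d = −½ ln(1 − 2P − Q) − ¼ ln(1 − 2Q).
1 − 2P − Q = 0.7428, giving −½ ln(0.7428) = 0.148664.
1 − 2Q = 0.726, giving −¼ ln(0.726) = 0.080051.
d = 0.148664 + 0.080051 = 0.228715.
Under a molecular clock d = 2μt, so t = d/(2μ) = 0.228715 / (2 × 2.4 × 10^-9) = 47.65 million years.

47.65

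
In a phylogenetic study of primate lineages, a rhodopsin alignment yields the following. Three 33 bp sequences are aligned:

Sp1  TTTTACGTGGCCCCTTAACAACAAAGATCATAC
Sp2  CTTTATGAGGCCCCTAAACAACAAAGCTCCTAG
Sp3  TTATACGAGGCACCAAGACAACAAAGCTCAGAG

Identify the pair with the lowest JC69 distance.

Sp1–Sp2: 7/33 differ, p = 0.212, d = 0.249.
Sp1–Sp3: 9/33 differ, p = 0.273, d = 0.339.
Sp2–Sp3: 8/33 differ, p = 0.242, d = 0.293.
The smallest distance is between Sp1 and Sp2.

Sp1 and Sp2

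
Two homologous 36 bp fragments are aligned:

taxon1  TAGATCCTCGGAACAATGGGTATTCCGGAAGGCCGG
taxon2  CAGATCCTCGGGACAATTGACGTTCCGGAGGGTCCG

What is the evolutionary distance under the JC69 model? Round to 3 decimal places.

0.304

The sequences differ at 9 of 36 sites (1, 12, 18, 20, 21, 22, 30, 33, 35), so p = 9/36 = 0.25.
d = −(3/4) ln(1 − 4p/3) = −0.75 ln(1 − 0.333333) = −0.75 ln(0.666667)
  = −0.75 × (-0.405465) = 0.304099 substitutions/site.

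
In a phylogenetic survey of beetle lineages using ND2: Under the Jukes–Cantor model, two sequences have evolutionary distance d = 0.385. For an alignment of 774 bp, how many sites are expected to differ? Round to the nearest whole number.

Invert JC69: p = (3/4)(1 − e^(−4d/3)) = 0.75 × (1 − e^(-0.513333)) = 0.75 × (1 − 0.598497) = 0.301127.
Expected differing sites = pL ≈ 0.301127 × 774 = 233.072298 ≈ 233.

233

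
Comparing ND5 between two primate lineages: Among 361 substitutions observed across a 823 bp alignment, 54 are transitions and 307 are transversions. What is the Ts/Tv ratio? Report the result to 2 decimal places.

0.18

R = 54/307 = 0.175895… ≈ 0.18 (to 2 d.p.).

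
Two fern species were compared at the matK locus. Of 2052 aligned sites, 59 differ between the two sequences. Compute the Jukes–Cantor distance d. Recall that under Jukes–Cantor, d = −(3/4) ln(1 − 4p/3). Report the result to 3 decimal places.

p = 59/2052 ≈ 0.028752.
d = −(3/4) ln(1 − 4p/3) = −0.75 ln(1 − 0.038336) = −0.75 ln(0.961664)
  = −0.75 × (-0.039090) = 0.029318 substitutions/site.

0.029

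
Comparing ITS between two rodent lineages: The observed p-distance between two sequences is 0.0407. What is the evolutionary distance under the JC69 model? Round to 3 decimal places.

0.042

d = −(3/4) ln(1 − 4p/3) = −0.75 ln(1 − 0.054267) = −0.75 ln(0.945733)
  = −0.75 × (-0.055795) = 0.041846 substitutions/site.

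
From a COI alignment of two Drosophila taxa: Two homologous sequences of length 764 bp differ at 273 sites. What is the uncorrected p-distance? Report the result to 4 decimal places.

p = 273/764 = 0.357329… ≈ 0.3573 (to 4 d.p.).

0.3573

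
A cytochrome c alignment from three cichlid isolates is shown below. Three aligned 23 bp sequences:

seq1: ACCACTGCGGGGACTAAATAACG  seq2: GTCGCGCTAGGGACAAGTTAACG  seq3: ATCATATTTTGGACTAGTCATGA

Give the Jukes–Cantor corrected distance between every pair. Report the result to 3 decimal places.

d(seq1,seq2) = 0.650, d(seq1,seq3) = 1.051, d(seq2,seq3) = 0.892

seq1–seq2: 10/23 sites differ → p ≈ 0.434783, d = −0.75 ln(1 − 0.579711) = 0.650110 ≈ 0.650.
seq1–seq3: 13/23 sites differ → p ≈ 0.565217, d = −0.75 ln(1 − 0.753623) = 1.050669 ≈ 1.051.
seq2–seq3: 12/23 sites differ → p ≈ 0.521739, d = −0.75 ln(1 − 0.695652) = 0.892188 ≈ 0.892.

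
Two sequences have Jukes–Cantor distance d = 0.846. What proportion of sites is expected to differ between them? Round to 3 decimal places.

p = (3/4)(1 − e^(−4d/3)) = 0.75 × (1 − e^(-1.128)) = 0.75 × (1 − 0.323680) = 0.507240.

0.507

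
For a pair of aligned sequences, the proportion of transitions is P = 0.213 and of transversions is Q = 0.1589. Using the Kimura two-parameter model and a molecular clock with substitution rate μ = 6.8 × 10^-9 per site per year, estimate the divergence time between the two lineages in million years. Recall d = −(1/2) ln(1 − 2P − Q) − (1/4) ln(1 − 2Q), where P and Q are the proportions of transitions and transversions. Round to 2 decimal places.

39.35

Under the Kimura two-parameter model, d = −½ ln(1 − 2P − Q) − ¼ ln(1 − 2Q).
1 − 2P − Q = 0.4151, giving −½ ln(0.4151) = 0.439618.
1 − 2Q = 0.6822, giving −¼ ln(0.6822) = 0.095608.
d = 0.439618 + 0.095608 = 0.535226.
Under a molecular clock d = 2μt, so t = d/(2μ) = 0.535226 / (2 × 6.8 × 10^-9) = 39.35 million years.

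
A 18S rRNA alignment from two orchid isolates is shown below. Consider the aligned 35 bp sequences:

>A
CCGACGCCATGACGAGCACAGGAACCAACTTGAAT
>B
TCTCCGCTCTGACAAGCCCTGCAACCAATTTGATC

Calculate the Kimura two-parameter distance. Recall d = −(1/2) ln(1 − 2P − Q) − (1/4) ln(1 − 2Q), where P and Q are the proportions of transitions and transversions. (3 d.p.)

0.460

Of 35 sites, 5 differences are transitions and 7 are transversions, so P = 5/35 ≈ 0.142857 and Q = 7/35 = 0.2.
Under the Kimura two-parameter model, d = −½ ln(1 − 2P − Q) − ¼ ln(1 − 2Q).
1 − 2P − Q = 0.514286, giving −½ ln(0.514286) = 0.332488.
1 − 2Q = 0.6, giving −¼ ln(0.6) = 0.127706.
d = 0.332488 + 0.127706 = 0.460194.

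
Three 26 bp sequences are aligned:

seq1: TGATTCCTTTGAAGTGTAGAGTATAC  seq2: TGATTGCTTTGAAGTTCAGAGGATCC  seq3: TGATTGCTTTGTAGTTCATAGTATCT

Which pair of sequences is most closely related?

seq2 and seq3

seq1–seq2: 5/26 differ, p = 0.192, d = 0.222.
seq1–seq3: 7/26 differ, p = 0.269, d = 0.334.
seq2–seq3: 4/26 differ, p = 0.154, d = 0.172.
The smallest distance is between seq2 and seq3.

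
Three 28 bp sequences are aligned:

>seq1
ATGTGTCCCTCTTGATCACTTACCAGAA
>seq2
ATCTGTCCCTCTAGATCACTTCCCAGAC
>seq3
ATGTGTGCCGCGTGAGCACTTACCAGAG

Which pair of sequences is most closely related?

seq1–seq2: 4/28 differ, p = 0.143, d = 0.158.
seq1–seq3: 5/28 differ, p = 0.179, d = 0.204.
seq2–seq3: 8/28 differ, p = 0.286, d = 0.360.
The smallest distance is between seq1 and seq2.

seq1 and seq2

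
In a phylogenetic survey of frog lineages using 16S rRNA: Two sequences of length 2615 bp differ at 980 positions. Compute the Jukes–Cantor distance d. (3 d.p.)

0.519

p = 980/2615 ≈ 0.374761.
d = −(3/4) ln(1 − 4p/3) = −0.75 ln(1 − 0.499681) = −0.75 ln(0.500319)
  = −0.75 × (-0.692509) = 0.519382 substitutions/site.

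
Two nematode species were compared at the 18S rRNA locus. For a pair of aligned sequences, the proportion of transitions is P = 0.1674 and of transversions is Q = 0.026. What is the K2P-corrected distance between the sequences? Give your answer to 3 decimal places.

Under the Kimura two-parameter model, d = −½ ln(1 − 2P − Q) − ¼ ln(1 − 2Q).
1 − 2P − Q = 0.6392, giving −½ ln(0.6392) = 0.223769.
1 − 2Q = 0.948, giving −¼ ln(0.948) = 0.013350.
d = 0.223769 + 0.013350 = 0.237119.

0.237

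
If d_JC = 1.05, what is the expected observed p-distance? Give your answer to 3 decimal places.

p = (3/4)(1 − e^(−4d/3)) = 0.75 × (1 − e^(-1.4)) = 0.75 × (1 − 0.246597) = 0.565052.

0.565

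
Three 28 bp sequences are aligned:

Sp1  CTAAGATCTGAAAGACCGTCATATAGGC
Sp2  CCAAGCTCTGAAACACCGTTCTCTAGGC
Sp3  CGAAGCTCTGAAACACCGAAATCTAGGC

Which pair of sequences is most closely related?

Sp2 and Sp3

Sp1–Sp2: 6/28 differ, p = 0.214, d = 0.252.
Sp1–Sp3: 6/28 differ, p = 0.214, d = 0.252.
Sp2–Sp3: 4/28 differ, p = 0.143, d = 0.158.
The smallest distance is between Sp2 and Sp3.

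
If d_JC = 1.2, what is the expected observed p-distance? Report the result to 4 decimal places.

p = (3/4)(1 − e^(−4d/3)) = 0.75 × (1 − e^(-1.6)) = 0.75 × (1 − 0.201897) = 0.598577.

0.5986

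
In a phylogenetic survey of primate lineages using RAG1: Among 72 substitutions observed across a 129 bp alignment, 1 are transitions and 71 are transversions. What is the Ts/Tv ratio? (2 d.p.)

0.01

R = 1/71 = 0.014084… ≈ 0.01 (to 2 d.p.).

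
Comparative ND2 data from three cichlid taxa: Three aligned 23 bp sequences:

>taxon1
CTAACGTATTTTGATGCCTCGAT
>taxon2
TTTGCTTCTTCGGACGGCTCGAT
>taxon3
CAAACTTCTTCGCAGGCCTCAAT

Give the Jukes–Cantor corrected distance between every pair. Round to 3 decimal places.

d(taxon1,taxon2) = 0.553, d(taxon1,taxon3) = 0.467, d(taxon2,taxon3) = 0.467

taxon1–taxon2: 9/23 sites differ → p ≈ 0.391304, d = −0.75 ln(1 − 0.521739) = 0.553199 ≈ 0.553.
taxon1–taxon3: 8/23 sites differ → p ≈ 0.347826, d = −0.75 ln(1 − 0.463768) = 0.467391 ≈ 0.467.
taxon2–taxon3: 8/23 sites differ → p ≈ 0.347826, d = −0.75 ln(1 − 0.463768) = 0.467391 ≈ 0.467.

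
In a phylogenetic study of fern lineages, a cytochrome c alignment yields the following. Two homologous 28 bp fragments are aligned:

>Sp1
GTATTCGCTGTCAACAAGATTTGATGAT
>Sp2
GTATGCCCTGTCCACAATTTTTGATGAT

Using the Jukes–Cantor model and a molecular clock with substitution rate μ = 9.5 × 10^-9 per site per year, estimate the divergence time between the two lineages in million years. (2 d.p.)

10.73

The sequences differ at 5 of 28 sites (5, 7, 13, 18, 19), so p = 5/28 ≈ 0.178571.
d = −(3/4) ln(1 − 4p/3) = −0.75 ln(1 − 0.238095) = −0.75 ln(0.761905)
  = −0.75 × (-0.271933) = 0.203950 substitutions/site.
Under a molecular clock d = 2μt, so t = d/(2μ) = 0.203950 / (2 × 9.5 × 10^-9) = 10.73 million years.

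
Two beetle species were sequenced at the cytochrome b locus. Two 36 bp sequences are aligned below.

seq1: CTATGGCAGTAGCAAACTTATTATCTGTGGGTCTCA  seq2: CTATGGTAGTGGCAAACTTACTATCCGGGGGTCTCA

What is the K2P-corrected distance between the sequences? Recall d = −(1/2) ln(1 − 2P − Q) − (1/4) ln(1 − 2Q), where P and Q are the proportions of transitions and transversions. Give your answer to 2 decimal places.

0.16

Of 36 sites, 4 differences are transitions and 1 are transversions, so P = 4/36 ≈ 0.111111 and Q = 1/36 ≈ 0.027778.
Under the Kimura two-parameter model, d = −½ ln(1 − 2P − Q) − ¼ ln(1 − 2Q).
1 − 2P − Q = 0.75, giving −½ ln(0.75) = 0.143841.
1 − 2Q = 0.944444, giving −¼ ln(0.944444) = 0.014290.
d = 0.143841 + 0.014290 = 0.158131.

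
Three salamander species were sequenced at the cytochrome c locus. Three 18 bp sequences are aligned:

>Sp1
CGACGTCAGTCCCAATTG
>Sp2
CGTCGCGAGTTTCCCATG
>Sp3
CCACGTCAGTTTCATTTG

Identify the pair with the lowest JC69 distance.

Sp1–Sp2: 8/18 differ, p = 0.444, d = 0.673.
Sp1–Sp3: 4/18 differ, p = 0.222, d = 0.264.
Sp2–Sp3: 7/18 differ, p = 0.389, d = 0.548.
The smallest distance is between Sp1 and Sp3.

Sp1 and Sp3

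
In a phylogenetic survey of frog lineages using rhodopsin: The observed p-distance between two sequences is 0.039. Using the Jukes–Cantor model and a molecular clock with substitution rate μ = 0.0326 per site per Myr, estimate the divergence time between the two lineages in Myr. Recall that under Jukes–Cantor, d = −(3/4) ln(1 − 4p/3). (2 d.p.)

0.61

d = −(3/4) ln(1 − 4p/3) = −0.75 ln(1 − 0.052) = −0.75 ln(0.948)
  = −0.75 × (-0.053401) = 0.040051 substitutions/site.
Under a molecular clock d = 2μt, so t = d/(2μ) = 0.040051 / (2 × 0.0326) = 0.61 Myr.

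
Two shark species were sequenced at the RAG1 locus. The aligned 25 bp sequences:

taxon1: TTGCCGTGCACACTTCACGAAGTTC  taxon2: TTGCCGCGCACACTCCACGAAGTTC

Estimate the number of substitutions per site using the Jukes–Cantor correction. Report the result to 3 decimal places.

The sequences differ at 2 of 25 sites (7, 15), so p = 2/25 = 0.08.
d = −(3/4) ln(1 − 4p/3) = −0.75 ln(1 − 0.106667) = −0.75 ln(0.893333)
  = −0.75 × (-0.112796) = 0.084597 substitutions/site.

0.085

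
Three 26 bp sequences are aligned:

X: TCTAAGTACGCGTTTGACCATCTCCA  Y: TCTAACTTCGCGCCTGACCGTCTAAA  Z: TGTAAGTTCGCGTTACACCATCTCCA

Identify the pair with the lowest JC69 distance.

X–Y: 7/26 differ, p = 0.269, d = 0.334.
X–Z: 4/26 differ, p = 0.154, d = 0.172.
Y–Z: 9/26 differ, p = 0.346, d = 0.464.
The smallest distance is between X and Z.

X and Z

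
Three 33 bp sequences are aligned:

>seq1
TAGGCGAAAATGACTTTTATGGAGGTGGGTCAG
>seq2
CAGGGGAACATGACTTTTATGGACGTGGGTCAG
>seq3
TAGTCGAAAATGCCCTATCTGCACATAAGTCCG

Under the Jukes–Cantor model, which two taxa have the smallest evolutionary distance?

seq1–seq2: 4/33 differ, p = 0.121, d = 0.132.
seq1–seq3: 11/33 differ, p = 0.333, d = 0.441.
seq2–seq3: 13/33 differ, p = 0.394, d = 0.559.
The smallest distance is between seq1 and seq2.

seq1 and seq2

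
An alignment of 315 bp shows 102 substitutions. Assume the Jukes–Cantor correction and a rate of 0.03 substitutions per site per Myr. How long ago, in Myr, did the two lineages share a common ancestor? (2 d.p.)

p = 102/315 ≈ 0.32381.
d = −(3/4) ln(1 − 4p/3) = −0.75 ln(1 − 0.431747) = −0.75 ln(0.568253)
  = −0.75 × (-0.565189) = 0.423892 substitutions/site.
Under a molecular clock d = 2μt, so t = d/(2μ) = 0.423892 / (2 × 0.03) = 7.06 Myr.

7.06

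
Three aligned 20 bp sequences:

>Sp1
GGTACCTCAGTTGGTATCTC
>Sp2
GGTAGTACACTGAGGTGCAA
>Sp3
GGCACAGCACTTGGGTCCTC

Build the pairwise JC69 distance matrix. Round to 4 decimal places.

Sp1–Sp2: 11/20 sites differ → p = 0.55, d = −0.75 ln(1 − 0.733333) = 0.991316 ≈ 0.9913.
Sp1–Sp3: 7/20 sites differ → p = 0.35, d = −0.75 ln(1 − 0.466667) = 0.471457 ≈ 0.4715.
Sp2–Sp3: 9/20 sites differ → p = 0.45, d = −0.75 ln(1 − 0.6) = 0.687218 ≈ 0.6872.

d(Sp1,Sp2) = 0.9913, d(Sp1,Sp3) = 0.4715, d(Sp2,Sp3) = 0.6872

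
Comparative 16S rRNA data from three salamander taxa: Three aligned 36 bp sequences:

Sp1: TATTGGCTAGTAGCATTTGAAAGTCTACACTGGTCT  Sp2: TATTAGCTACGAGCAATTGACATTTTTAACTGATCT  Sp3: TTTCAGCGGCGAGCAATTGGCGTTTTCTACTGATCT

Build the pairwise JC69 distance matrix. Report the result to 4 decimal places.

d(Sp1,Sp2) = 0.3470, d(Sp1,Sp3) = 0.6735, d(Sp2,Sp3) = 0.2635

Sp1–Sp2: 10/36 sites differ → p ≈ 0.277778, d = −0.75 ln(1 − 0.370371) = 0.346968 ≈ 0.3470.
Sp1–Sp3: 16/36 sites differ → p ≈ 0.444444, d = −0.75 ln(1 − 0.592592) = 0.673455 ≈ 0.6735.
Sp2–Sp3: 8/36 sites differ → p ≈ 0.222222, d = −0.75 ln(1 − 0.296296) = 0.263548 ≈ 0.2635.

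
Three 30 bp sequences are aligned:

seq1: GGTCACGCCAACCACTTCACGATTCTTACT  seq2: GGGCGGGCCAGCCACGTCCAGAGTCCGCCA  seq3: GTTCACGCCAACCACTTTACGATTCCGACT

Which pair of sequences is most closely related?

seq1 and seq3

seq1–seq2: 12/30 differ, p = 0.400, d = 0.572.
seq1–seq3: 4/30 differ, p = 0.133, d = 0.147.
seq2–seq3: 12/30 differ, p = 0.400, d = 0.572.
The smallest distance is between seq1 and seq3.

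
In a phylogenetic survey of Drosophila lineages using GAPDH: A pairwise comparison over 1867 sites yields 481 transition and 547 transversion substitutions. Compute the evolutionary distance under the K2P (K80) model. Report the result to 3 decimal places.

P = 481/1867 ≈ 0.257633 and Q = 547/1867 ≈ 0.292983.
Under the Kimura two-parameter model, d = −½ ln(1 − 2P − Q) − ¼ ln(1 − 2Q).
1 − 2P − Q = 0.191751, giving −½ ln(0.191751) = 0.825779.
1 − 2Q = 0.414034, giving −¼ ln(0.414034) = 0.220452.
d = 0.825779 + 0.220452 = 1.046231.

1.046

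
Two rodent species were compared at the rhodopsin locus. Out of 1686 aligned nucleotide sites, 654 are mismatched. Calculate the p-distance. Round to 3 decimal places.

0.388

p = 654/1686 = 0.387900… ≈ 0.388 (to 3 d.p.).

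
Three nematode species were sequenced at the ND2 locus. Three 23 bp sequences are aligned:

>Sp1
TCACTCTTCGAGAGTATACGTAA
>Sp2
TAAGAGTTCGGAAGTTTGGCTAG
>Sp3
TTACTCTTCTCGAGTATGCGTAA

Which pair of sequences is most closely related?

Sp1–Sp2: 11/23 differ, p = 0.478, d = 0.761.
Sp1–Sp3: 4/23 differ, p = 0.174, d = 0.198.
Sp2–Sp3: 11/23 differ, p = 0.478, d = 0.761.
The smallest distance is between Sp1 and Sp3.

Sp1 and Sp3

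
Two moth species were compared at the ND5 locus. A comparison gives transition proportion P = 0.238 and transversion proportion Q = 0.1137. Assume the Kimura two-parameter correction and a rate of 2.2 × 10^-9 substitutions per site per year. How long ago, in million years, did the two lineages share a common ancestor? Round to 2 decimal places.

Under the Kimura two-parameter model, d = −½ ln(1 − 2P − Q) − ¼ ln(1 − 2Q).
1 − 2P − Q = 0.4103, giving −½ ln(0.4103) = 0.445433.
1 − 2Q = 0.7726, giving −¼ ln(0.7726) = 0.064498.
d = 0.445433 + 0.064498 = 0.509931.
Under a molecular clock d = 2μt, so t = d/(2μ) = 0.509931 / (2 × 2.2 × 10^-9) = 115.89 million years.

115.89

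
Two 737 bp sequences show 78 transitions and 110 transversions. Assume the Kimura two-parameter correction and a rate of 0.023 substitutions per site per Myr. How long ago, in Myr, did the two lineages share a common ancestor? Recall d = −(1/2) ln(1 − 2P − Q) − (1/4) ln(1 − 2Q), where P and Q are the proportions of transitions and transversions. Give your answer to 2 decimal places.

P = 78/737 ≈ 0.105834 and Q = 110/737 ≈ 0.149254.
Under the Kimura two-parameter model, d = −½ ln(1 − 2P − Q) − ¼ ln(1 − 2Q).
1 − 2P − Q = 0.639078, giving −½ ln(0.639078) = 0.223864.
1 − 2Q = 0.701492, giving −¼ ln(0.701492) = 0.088636.
d = 0.223864 + 0.088636 = 0.312500.
Under a molecular clock d = 2μt, so t = d/(2μ) = 0.312500 / (2 × 0.023) = 6.79 Myr.

6.79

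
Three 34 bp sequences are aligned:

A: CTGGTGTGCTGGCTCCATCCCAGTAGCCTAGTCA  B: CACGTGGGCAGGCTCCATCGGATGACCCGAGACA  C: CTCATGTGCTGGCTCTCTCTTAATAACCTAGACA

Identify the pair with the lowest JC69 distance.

A and C

A–B: 11/34 differ, p = 0.324, d = 0.423.
A–C: 9/34 differ, p = 0.265, d = 0.326.
B–C: 12/34 differ, p = 0.353, d = 0.477.
The smallest distance is between A and C.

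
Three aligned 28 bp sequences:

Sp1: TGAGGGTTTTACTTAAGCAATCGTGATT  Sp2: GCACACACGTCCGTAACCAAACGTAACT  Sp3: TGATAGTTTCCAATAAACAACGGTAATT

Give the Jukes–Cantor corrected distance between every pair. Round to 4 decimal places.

d(Sp1,Sp2) = 0.8240, d(Sp1,Sp3) = 0.4850, d(Sp2,Sp3) = 0.8240

Sp1–Sp2: 14/28 sites differ → p = 0.5, d = −0.75 ln(1 − 0.666667) = 0.823960 ≈ 0.8240.
Sp1–Sp3: 10/28 sites differ → p ≈ 0.357143, d = −0.75 ln(1 − 0.476191) = 0.484971 ≈ 0.4850.
Sp2–Sp3: 14/28 sites differ → p = 0.5, d = −0.75 ln(1 − 0.666667) = 0.823960 ≈ 0.8240.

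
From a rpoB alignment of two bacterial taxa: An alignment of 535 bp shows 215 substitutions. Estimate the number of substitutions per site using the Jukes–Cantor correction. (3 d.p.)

0.576

p = 215/535 ≈ 0.401869.
d = −(3/4) ln(1 − 4p/3) = −0.75 ln(1 − 0.535825) = −0.75 ln(0.464175)
  = −0.75 × (-0.767494) = 0.575621 substitutions/site.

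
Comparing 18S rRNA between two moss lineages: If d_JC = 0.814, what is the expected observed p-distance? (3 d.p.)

p = (3/4)(1 − e^(−4d/3)) = 0.75 × (1 − e^(-1.085333)) = 0.75 × (1 − 0.337789) = 0.496658.

0.497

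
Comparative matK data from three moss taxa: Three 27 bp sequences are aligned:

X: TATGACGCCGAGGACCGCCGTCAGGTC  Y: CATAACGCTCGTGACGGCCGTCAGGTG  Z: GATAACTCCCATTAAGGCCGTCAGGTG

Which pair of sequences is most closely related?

X–Y: 8/27 differ, p = 0.296, d = 0.377.
X–Z: 9/27 differ, p = 0.333, d = 0.441.
Y–Z: 6/27 differ, p = 0.222, d = 0.264.
The smallest distance is between Y and Z.

Y and Z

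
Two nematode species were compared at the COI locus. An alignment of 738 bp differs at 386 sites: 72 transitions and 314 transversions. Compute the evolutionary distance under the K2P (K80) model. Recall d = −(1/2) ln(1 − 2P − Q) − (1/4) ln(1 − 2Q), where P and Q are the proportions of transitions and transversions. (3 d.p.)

P = 72/738 ≈ 0.097561 and Q = 314/738 ≈ 0.425474.
Under the Kimura two-parameter model, d = −½ ln(1 − 2P − Q) − ¼ ln(1 − 2Q).
1 − 2P − Q = 0.379404, giving −½ ln(0.379404) = 0.484577.
1 − 2Q = 0.149052, giving −¼ ln(0.149052) = 0.475865.
d = 0.484577 + 0.475865 = 0.960442.

0.960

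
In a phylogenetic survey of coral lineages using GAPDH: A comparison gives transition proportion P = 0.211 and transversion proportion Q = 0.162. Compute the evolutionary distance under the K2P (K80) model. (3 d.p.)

Under the Kimura two-parameter model, d = −½ ln(1 − 2P − Q) − ¼ ln(1 − 2Q).
1 − 2P − Q = 0.416, giving −½ ln(0.416) = 0.438535.
1 − 2Q = 0.676, giving −¼ ln(0.676) = 0.097891.
d = 0.438535 + 0.097891 = 0.536426.

0.536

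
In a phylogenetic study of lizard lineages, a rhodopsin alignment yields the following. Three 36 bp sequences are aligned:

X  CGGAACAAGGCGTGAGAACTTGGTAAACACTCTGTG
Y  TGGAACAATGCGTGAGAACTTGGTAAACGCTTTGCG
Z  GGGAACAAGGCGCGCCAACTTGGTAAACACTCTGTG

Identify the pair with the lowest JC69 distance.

X and Z

X–Y: 5/36 differ, p = 0.139, d = 0.154.
X–Z: 4/36 differ, p = 0.111, d = 0.120.
Y–Z: 8/36 differ, p = 0.222, d = 0.264.
The smallest distance is between X and Z.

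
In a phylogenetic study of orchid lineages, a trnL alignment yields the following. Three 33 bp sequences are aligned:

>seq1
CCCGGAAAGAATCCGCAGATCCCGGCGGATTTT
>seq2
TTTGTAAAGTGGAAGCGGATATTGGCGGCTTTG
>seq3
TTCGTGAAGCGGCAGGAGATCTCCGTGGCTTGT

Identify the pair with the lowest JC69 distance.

seq2 and seq3

seq1–seq2: 15/33 differ, p = 0.455, d = 0.699.
seq1–seq3: 14/33 differ, p = 0.424, d = 0.625.
seq2–seq3: 12/33 differ, p = 0.364, d = 0.497.
The smallest distance is between seq2 and seq3.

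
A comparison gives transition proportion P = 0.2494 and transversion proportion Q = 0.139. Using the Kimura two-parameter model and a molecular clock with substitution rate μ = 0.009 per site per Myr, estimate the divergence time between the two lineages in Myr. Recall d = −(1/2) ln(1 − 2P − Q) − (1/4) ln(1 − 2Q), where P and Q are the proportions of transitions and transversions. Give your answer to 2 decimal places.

Under the Kimura two-parameter model, d = −½ ln(1 − 2P − Q) − ¼ ln(1 − 2Q).
1 − 2P − Q = 0.3622, giving −½ ln(0.3622) = 0.507779.
1 − 2Q = 0.722, giving −¼ ln(0.722) = 0.081433.
d = 0.507779 + 0.081433 = 0.589212.
Under a molecular clock d = 2μt, so t = d/(2μ) = 0.589212 / (2 × 0.009) = 32.73 Myr.

32.73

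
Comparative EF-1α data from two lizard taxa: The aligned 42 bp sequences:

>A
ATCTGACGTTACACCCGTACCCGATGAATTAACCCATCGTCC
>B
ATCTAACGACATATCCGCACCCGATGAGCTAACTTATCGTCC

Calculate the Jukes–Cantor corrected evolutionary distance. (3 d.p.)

0.286

The sequences differ at 10 of 42 sites (5, 9, 10, 12, 14, 18, 28, 29, 34, 35), so p = 10/42 ≈ 0.238095.
d = −(3/4) ln(1 − 4p/3) = −0.75 ln(1 − 0.31746) = −0.75 ln(0.68254)
  = −0.75 × (-0.381934) = 0.286451 substitutions/site.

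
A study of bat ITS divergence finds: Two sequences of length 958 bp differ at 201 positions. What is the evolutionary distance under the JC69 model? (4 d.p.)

p = 201/958 ≈ 0.209812.
d = −(3/4) ln(1 − 4p/3) = −0.75 ln(1 − 0.279749) = −0.75 ln(0.720251)
  = −0.75 × (-0.328156) = 0.246117 substitutions/site.

0.2461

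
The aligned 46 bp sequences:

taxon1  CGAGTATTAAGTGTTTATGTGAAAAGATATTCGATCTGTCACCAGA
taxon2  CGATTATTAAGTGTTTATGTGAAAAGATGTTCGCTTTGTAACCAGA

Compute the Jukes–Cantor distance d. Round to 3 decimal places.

The sequences differ at 5 of 46 sites (4, 29, 34, 36, 40), so p = 5/46 ≈ 0.108696.
d = −(3/4) ln(1 − 4p/3) = −0.75 ln(1 − 0.144928) = −0.75 ln(0.855072)
  = −0.75 × (-0.156570) = 0.117428 substitutions/site.

0.117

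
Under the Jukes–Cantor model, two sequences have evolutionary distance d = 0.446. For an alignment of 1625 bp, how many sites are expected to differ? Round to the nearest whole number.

546

Invert JC69: p = (3/4)(1 − e^(−4d/3)) = 0.75 × (1 − e^(-0.594667)) = 0.75 × (1 − 0.551746) = 0.336191.
Expected differing sites = pL ≈ 0.336191 × 1625 = 546.310375 ≈ 546.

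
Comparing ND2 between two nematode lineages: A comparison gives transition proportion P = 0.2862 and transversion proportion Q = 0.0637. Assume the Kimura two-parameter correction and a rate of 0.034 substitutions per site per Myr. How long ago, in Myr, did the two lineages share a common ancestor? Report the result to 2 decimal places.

Under the Kimura two-parameter model, d = −½ ln(1 − 2P − Q) − ¼ ln(1 − 2Q).
1 − 2P − Q = 0.3639, giving −½ ln(0.3639) = 0.505438.
1 − 2Q = 0.8726, giving −¼ ln(0.8726) = 0.034070.
d = 0.505438 + 0.034070 = 0.539508.
Under a molecular clock d = 2μt, so t = d/(2μ) = 0.539508 / (2 × 0.034) = 7.93 Myr.

7.93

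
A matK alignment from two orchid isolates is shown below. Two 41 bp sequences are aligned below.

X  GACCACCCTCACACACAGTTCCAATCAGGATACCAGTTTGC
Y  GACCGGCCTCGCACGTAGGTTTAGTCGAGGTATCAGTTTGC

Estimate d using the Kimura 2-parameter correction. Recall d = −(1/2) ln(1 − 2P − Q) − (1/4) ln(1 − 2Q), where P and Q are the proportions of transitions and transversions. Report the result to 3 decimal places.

0.466

Of 41 sites, 11 differences are transitions and 2 are transversions, so P = 11/41 ≈ 0.268293 and Q = 2/41 ≈ 0.04878.
Under the Kimura two-parameter model, d = −½ ln(1 − 2P − Q) − ¼ ln(1 − 2Q).
1 − 2P − Q = 0.414634, giving −½ ln(0.414634) = 0.440180.
1 − 2Q = 0.90244, giving −¼ ln(0.90244) = 0.025663.
d = 0.440180 + 0.025663 = 0.465843.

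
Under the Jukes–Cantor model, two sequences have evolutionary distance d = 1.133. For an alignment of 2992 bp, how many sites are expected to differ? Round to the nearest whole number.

Invert JC69: p = (3/4)(1 − e^(−4d/3)) = 0.75 × (1 − e^(-1.510667)) = 0.75 × (1 − 0.220763) = 0.584428.
Expected differing sites = pL ≈ 0.584428 × 2992 = 1748.608576 ≈ 1749.

1749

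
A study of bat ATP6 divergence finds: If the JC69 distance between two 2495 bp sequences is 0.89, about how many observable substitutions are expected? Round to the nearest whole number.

1300

Invert JC69: p = (3/4)(1 − e^(−4d/3)) = 0.75 × (1 − e^(-1.186667)) = 0.75 × (1 − 0.305237) = 0.521072.
Expected differing sites = pL ≈ 0.521072 × 2495 = 1300.07464 ≈ 1300.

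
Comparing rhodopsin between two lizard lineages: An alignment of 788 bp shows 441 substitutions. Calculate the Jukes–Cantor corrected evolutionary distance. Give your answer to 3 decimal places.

1.028

p = 441/788 ≈ 0.559645.
d = −(3/4) ln(1 − 4p/3) = −0.75 ln(1 − 0.746193) = −0.75 ln(0.253807)
  = −0.75 × (-1.371181) = 1.028386 substitutions/site.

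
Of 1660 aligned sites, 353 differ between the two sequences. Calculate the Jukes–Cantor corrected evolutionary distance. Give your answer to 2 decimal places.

0.25

p = 353/1660 ≈ 0.212651.
d = −(3/4) ln(1 − 4p/3) = −0.75 ln(1 − 0.283535) = −0.75 ln(0.716465)
  = −0.75 × (-0.333426) = 0.250070 substitutions/site.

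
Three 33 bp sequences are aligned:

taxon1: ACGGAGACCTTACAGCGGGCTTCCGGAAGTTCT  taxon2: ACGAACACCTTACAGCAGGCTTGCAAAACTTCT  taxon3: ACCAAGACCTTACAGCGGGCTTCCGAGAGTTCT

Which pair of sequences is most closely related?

taxon1 and taxon3

taxon1–taxon2: 7/33 differ, p = 0.212, d = 0.249.
taxon1–taxon3: 4/33 differ, p = 0.121, d = 0.132.
taxon2–taxon3: 7/33 differ, p = 0.212, d = 0.249.
The smallest distance is between taxon1 and taxon3.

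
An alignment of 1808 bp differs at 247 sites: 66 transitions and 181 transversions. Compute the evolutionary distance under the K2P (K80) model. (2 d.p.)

0.15

P = 66/1808 ≈ 0.036504 and Q = 181/1808 ≈ 0.100111.
Under the Kimura two-parameter model, d = −½ ln(1 − 2P − Q) − ¼ ln(1 − 2Q).
1 − 2P − Q = 0.826881, giving −½ ln(0.826881) = 0.095047.
1 − 2Q = 0.799778, giving −¼ ln(0.799778) = 0.055855.
d = 0.095047 + 0.055855 = 0.150902.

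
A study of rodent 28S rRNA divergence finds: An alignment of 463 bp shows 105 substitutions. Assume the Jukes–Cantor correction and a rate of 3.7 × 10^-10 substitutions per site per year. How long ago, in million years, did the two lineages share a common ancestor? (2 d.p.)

p = 105/463 ≈ 0.226782.
d = −(3/4) ln(1 − 4p/3) = −0.75 ln(1 − 0.302376) = −0.75 ln(0.697624)
  = −0.75 × (-0.360075) = 0.270056 substitutions/site.
Under a molecular clock d = 2μt, so t = d/(2μ) = 0.270056 / (2 × 3.7 × 10^-10) = 364.94 million years.

364.94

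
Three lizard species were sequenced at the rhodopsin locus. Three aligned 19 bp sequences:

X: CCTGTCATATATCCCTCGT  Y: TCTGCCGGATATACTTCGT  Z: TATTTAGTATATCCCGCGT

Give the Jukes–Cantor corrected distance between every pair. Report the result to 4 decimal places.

X–Y: 6/19 sites differ → p ≈ 0.315789, d = −0.75 ln(1 − 0.421052) = 0.409907 ≈ 0.4099.
X–Z: 6/19 sites differ → p ≈ 0.315789, d = −0.75 ln(1 − 0.421052) = 0.409907 ≈ 0.4099.
Y–Z: 8/19 sites differ → p ≈ 0.421053, d = −0.75 ln(1 − 0.561404) = 0.618132 ≈ 0.6181.

d(X,Y) = 0.4099, d(X,Z) = 0.4099, d(Y,Z) = 0.6181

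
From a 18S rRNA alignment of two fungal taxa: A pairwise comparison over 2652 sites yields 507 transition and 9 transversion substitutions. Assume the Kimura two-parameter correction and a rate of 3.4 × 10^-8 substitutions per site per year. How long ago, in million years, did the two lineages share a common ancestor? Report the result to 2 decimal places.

3.61

P = 507/2652 ≈ 0.191176 and Q = 9/2652 ≈ 0.003394.
Under the Kimura two-parameter model, d = −½ ln(1 − 2P − Q) − ¼ ln(1 − 2Q).
1 − 2P − Q = 0.614254, giving −½ ln(0.614254) = 0.243673.
1 − 2Q = 0.993212, giving −¼ ln(0.993212) = 0.001703.
d = 0.243673 + 0.001703 = 0.245376.
Under a molecular clock d = 2μt, so t = d/(2μ) = 0.245376 / (2 × 3.4 × 10^-8) = 3.61 million years.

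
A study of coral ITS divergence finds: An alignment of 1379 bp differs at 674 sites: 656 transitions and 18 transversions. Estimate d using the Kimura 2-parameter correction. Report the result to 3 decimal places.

P = 656/1379 ≈ 0.475707 and Q = 18/1379 ≈ 0.013053.
Under the Kimura two-parameter model, d = −½ ln(1 − 2P − Q) − ¼ ln(1 − 2Q).
1 − 2P − Q = 0.035533, giving −½ ln(0.035533) = 1.668647.
1 − 2Q = 0.973894, giving −¼ ln(0.973894) = 0.006613.
d = 1.668647 + 0.006613 = 1.675260.

1.675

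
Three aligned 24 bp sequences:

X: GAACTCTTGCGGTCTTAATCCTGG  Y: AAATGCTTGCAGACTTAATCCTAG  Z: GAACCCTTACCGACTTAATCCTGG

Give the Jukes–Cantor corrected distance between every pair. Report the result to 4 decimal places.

X–Y: 6/24 sites differ → p = 0.25, d = −0.75 ln(1 − 0.333333) = 0.304098 ≈ 0.3041.
X–Z: 4/24 sites differ → p ≈ 0.166667, d = −0.75 ln(1 − 0.222223) = 0.188487 ≈ 0.1885.
Y–Z: 6/24 sites differ → p = 0.25, d = −0.75 ln(1 − 0.333333) = 0.304098 ≈ 0.3041.

d(X,Y) = 0.3041, d(X,Z) = 0.1885, d(Y,Z) = 0.3041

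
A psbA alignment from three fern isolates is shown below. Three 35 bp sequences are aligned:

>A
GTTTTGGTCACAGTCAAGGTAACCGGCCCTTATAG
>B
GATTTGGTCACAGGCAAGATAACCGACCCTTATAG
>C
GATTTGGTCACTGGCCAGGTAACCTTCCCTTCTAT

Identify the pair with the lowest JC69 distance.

A–B: 4/35 differ, p = 0.114, d = 0.124.
A–C: 8/35 differ, p = 0.229, d = 0.273.
B–C: 7/35 differ, p = 0.200, d = 0.233.
The smallest distance is between A and B.

A and B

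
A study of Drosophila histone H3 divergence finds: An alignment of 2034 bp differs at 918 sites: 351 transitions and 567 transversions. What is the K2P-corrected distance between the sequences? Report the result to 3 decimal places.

P = 351/2034 ≈ 0.172566 and Q = 567/2034 ≈ 0.278761.
Under the Kimura two-parameter model, d = −½ ln(1 − 2P − Q) − ¼ ln(1 − 2Q).
1 − 2P − Q = 0.376107, giving −½ ln(0.376107) = 0.488941.
1 − 2Q = 0.442478, giving −¼ ln(0.442478) = 0.203841.
d = 0.488941 + 0.203841 = 0.692782.

0.693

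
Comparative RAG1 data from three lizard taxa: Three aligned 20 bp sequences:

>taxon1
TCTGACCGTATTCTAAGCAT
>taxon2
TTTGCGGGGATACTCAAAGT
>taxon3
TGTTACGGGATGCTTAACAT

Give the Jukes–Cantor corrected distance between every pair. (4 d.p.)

d(taxon1,taxon2) = 0.8240, d(taxon1,taxon3) = 0.4715, d(taxon2,taxon3) = 0.5716

taxon1–taxon2: 10/20 sites differ → p = 0.5, d = −0.75 ln(1 − 0.666667) = 0.823960 ≈ 0.8240.
taxon1–taxon3: 7/20 sites differ → p = 0.35, d = −0.75 ln(1 − 0.466667) = 0.471457 ≈ 0.4715.
taxon2–taxon3: 8/20 sites differ → p = 0.4, d = −0.75 ln(1 − 0.533333) = 0.571605 ≈ 0.5716.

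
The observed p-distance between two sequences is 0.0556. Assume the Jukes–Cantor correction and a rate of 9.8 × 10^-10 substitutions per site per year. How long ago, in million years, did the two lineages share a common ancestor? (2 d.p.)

29.47

d = −(3/4) ln(1 − 4p/3) = −0.75 ln(1 − 0.074133) = −0.75 ln(0.925867)
  = −0.75 × (-0.077025) = 0.057769 substitutions/site.
Under a molecular clock d = 2μt, so t = d/(2μ) = 0.057769 / (2 × 9.8 × 10^-10) = 29.47 million years.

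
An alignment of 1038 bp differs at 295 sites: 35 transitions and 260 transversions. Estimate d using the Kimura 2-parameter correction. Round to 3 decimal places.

P = 35/1038 ≈ 0.033719 and Q = 260/1038 ≈ 0.250482.
Under the Kimura two-parameter model, d = −½ ln(1 − 2P − Q) − ¼ ln(1 − 2Q).
1 − 2P − Q = 0.68208, giving −½ ln(0.68208) = 0.191304.
1 − 2Q = 0.499036, giving −¼ ln(0.499036) = 0.173769.
d = 0.191304 + 0.173769 = 0.365073.

0.365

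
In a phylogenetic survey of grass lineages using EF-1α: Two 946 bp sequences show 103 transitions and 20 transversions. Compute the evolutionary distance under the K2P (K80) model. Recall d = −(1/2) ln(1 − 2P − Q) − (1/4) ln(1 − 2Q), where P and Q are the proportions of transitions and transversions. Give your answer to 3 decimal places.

P = 103/946 ≈ 0.108879 and Q = 20/946 ≈ 0.021142.
Under the Kimura two-parameter model, d = −½ ln(1 − 2P − Q) − ¼ ln(1 − 2Q).
1 − 2P − Q = 0.7611, giving −½ ln(0.7611) = 0.136495.
1 − 2Q = 0.957716, giving −¼ ln(0.957716) = 0.010801.
d = 0.136495 + 0.010801 = 0.147296.

0.147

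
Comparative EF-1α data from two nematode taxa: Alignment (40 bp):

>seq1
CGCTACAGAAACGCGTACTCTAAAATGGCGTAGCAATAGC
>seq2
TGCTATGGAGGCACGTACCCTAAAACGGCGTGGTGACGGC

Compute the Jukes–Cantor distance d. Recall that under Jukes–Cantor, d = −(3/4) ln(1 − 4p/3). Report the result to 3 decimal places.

0.426

The sequences differ at 13 of 40 sites, so p = 13/40 = 0.325.
d = −(3/4) ln(1 − 4p/3) = −0.75 ln(1 − 0.433333) = −0.75 ln(0.566667)
  = −0.75 × (-0.567983) = 0.425987 substitutions/site.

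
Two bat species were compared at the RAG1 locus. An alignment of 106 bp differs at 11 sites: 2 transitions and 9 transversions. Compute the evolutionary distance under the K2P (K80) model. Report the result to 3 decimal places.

0.112

P = 2/106 ≈ 0.018868 and Q = 9/106 ≈ 0.084906.
Under the Kimura two-parameter model, d = −½ ln(1 − 2P − Q) − ¼ ln(1 − 2Q).
1 − 2P − Q = 0.877358, giving −½ ln(0.877358) = 0.065420.
1 − 2Q = 0.830188, giving −¼ ln(0.830188) = 0.046526.
d = 0.065420 + 0.046526 = 0.111946.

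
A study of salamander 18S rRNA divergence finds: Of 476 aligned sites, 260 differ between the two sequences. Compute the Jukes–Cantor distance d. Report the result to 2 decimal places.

p = 260/476 ≈ 0.546218.
d = −(3/4) ln(1 − 4p/3) = −0.75 ln(1 − 0.728291) = −0.75 ln(0.271709)
  = −0.75 × (-1.303024) = 0.977268 substitutions/site.

0.98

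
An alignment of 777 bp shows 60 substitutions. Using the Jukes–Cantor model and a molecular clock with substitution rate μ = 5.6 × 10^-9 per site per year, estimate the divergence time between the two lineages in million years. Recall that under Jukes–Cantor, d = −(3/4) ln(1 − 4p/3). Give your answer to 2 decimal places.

p = 60/777 ≈ 0.07722.
d = −(3/4) ln(1 − 4p/3) = −0.75 ln(1 − 0.10296) = −0.75 ln(0.89704)
  = −0.75 × (-0.108655) = 0.081491 substitutions/site.
Under a molecular clock d = 2μt, so t = d/(2μ) = 0.081491 / (2 × 5.6 × 10^-9) = 7.28 million years.

7.28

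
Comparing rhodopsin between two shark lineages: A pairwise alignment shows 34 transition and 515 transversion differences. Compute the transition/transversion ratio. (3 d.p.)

0.066

R = 34/515 = 0.066019… ≈ 0.066 (to 3 d.p.).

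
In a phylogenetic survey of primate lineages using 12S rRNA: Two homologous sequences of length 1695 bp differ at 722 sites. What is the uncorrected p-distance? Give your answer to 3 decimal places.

0.426

p = 722/1695 = 0.425958… ≈ 0.426 (to 3 d.p.).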